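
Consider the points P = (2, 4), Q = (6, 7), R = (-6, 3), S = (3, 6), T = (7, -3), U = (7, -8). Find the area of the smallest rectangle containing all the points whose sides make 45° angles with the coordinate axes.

192

In coordinates u = x + y, v = x − y the rectangle is axis-aligned; the map (x,y)→(u,v) scales areas by 2.
u-values: 6, 13, -3, 9, 4, -1; range = 13 − (-3) = 16.
v-values: -2, -1, -9, -3, 10, 15; range = 15 − (-9) = 24.
Area = (16 × 24) / 2 = 192.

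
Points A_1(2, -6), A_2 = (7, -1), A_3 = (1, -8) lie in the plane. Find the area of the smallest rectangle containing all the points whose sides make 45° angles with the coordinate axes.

6.5

In coordinates u = x + y, v = x − y the rectangle is axis-aligned; the map (x,y)→(u,v) scales areas by 2.
u-values: -4, 6, -7; range = 6 − (-7) = 13.
v-values: 8, 8, 9; range = 9 − 8 = 1.
Area = (13 × 1) / 2 = 6.5.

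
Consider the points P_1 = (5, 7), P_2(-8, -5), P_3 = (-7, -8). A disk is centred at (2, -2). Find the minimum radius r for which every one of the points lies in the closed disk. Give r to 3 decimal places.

10.817

The required radius is the distance from (2, -2) to the farthest point.
Squared distances: 90, 109, 117.
Maximum is 117, attained at P_3.
r = √117 ≈ 10.817.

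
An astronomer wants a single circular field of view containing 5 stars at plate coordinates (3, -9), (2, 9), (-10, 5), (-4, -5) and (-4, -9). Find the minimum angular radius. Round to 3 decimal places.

By Welzl's lemma the MEC is supported by two points (diametrically opposite) or three points (on a circumcircle).
The minimum enclosing circle is determined by three boundary points: (3, -9), (2, 9), (-10, 5).
Their circumcentre is (-35/22, -5/22) with r² = 23725/242.
The farthest remaining point (-4, -9) is at distance² 20029/242 ≤ 23725/242.
r = √(23725/242) ≈ 9.901.

9.901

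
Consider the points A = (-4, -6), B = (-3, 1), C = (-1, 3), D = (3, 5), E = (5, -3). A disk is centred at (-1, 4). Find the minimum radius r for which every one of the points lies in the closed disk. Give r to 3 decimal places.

The required radius is the distance from (-1, 4) to the farthest point.
Squared distances: 109, 13, 1, 17, 85.
Maximum is 109, attained at A.
r = √109 ≈ 10.440.

10.440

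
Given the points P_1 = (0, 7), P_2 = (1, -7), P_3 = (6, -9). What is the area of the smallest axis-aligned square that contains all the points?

256

The bounding box has width 6 and height 16.
An axis-aligned square enclosing the set must have side ≥ max(width, height).
So the minimum side is max(6, 16) = 16.
Area = 16² = 256.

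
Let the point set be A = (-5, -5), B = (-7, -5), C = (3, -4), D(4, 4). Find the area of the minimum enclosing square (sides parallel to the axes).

The bounding box has width 11 and height 9.
An axis-aligned square enclosing the set must have side ≥ max(width, height).
So the minimum side is max(11, 9) = 11.
Area = 11² = 121.

121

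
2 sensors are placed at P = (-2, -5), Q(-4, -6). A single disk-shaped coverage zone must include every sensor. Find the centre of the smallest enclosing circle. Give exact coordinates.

The smallest circle enclosing two points has them as diameter endpoints.
Centre = midpoint = (-3, -5.5); r² = |PQ|²/4 = 5/4 = 1.25.
Centre = (-3, -5.5).

(-3, -5.5)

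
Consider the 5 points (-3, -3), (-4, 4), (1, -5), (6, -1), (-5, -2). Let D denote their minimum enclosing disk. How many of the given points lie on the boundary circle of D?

A smallest enclosing disk is always determined by at most three of the input points on its boundary.
The minimum enclosing circle is determined by three boundary points: (-4, 4), (6, -1), (-5, -2).
Their circumcentre is (9/26, 5/26) with r² = 11285/338.
The farthest remaining point (1, -5) is at distance² 9257/338 ≤ 11285/338.
The points at distance exactly r from the centre are (-4, 4), (6, -1), (-5, -2) — 3 points.

3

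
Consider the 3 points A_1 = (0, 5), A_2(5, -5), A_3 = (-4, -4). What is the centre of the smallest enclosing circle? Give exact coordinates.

Side lengths²: A_1A_2² = 125, A_1A_3² = 97, A_2A_3² = 82.
Since A_1A_2² = 125 < 97 + 82 = 179, the triangle is acute, so the smallest enclosing circle is the circumcircle.
Circumcentre = (31/34, -27/34), r² = 19885/578.
Centre = (31/34, -27/34).

(31/34, -27/34)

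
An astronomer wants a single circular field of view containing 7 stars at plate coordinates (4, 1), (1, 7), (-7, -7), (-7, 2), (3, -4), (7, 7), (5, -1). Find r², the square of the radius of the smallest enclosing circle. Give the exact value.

By Welzl's lemma the MEC is supported by two points (diametrically opposite) or three points (on a circumcircle).
The farthest pair is (-7, -7)–(7, 7) with squared distance 392. The circle on this segment as diameter has centre (0, 0) and r² = 392/4 = 98.
Check (4, 1): distance² to centre = 17 ≤ 98, so it lies inside.
All remaining points lie in this disk, and no smaller disk contains both endpoints, so this is the minimum enclosing circle.

98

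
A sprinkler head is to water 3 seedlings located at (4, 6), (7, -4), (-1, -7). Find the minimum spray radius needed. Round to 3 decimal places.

Call the three points A, B, C in the order given.
Side lengths²: AB² = 109, AC² = 194, BC² = 73.
Since AC² = 194 ≥ 109 + 73 = 182, the angle opposite AC is not acute, so the smallest enclosing circle has AC as diameter.
Centre = midpoint of AC = (1.5, -0.5), r² = 194/4 = 48.5.
r = √(48.5) ≈ 6.964.

6.964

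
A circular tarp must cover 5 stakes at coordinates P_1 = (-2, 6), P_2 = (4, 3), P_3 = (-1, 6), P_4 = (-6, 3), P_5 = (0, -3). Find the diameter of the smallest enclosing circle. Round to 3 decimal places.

A smallest enclosing disk is always determined by at most three of the input points on its boundary.
The minimum enclosing circle is determined by three boundary points: P_2, P_4, P_5.
Their circumcentre is (-1, 2) with r² = 26.
The farthest remaining point P_1 is at distance² 17 ≤ 26.
Diameter = 2r = 2√26 ≈ 10.198.

10.198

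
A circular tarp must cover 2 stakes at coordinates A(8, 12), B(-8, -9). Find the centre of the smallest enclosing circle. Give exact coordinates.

(0, 1.5)

The smallest circle enclosing two points has them as diameter endpoints.
Centre = midpoint = (0, 1.5); r² = |AB|²/4 = 697/4 = 174.25.
Centre = (0, 1.5).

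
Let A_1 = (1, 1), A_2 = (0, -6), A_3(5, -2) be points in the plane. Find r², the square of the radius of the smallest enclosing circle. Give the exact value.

25625/1922

Side lengths²: A_1A_2² = 50, A_1A_3² = 25, A_2A_3² = 41.
Since A_1A_2² = 50 < 41 + 25 = 66, the triangle is acute, so the smallest enclosing circle is the circumcircle.
Circumcentre = (87/62, -163/62), r² = 25625/1922.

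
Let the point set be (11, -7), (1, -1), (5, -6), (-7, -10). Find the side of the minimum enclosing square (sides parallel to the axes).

18

The bounding box has width 18 and height 9.
An axis-aligned square enclosing the set must have side ≥ max(width, height).
So the minimum side is max(18, 9) = 18.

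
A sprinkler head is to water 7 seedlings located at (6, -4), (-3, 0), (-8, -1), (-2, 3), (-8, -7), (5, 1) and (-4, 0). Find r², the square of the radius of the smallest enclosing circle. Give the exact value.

By Welzl's lemma the MEC is supported by two points (diametrically opposite) or three points (on a circumcircle).
The farthest pair is (-8, -7)–(5, 1) with squared distance 233. The circle on this segment as diameter has centre (-1.5, -3) and r² = 233/4 = 58.25.
Check (6, -4): distance² to centre = 57.25 ≤ 58.25, so it lies inside.
All remaining points lie in this disk, and no smaller disk contains both endpoints, so this is the minimum enclosing circle.

58.25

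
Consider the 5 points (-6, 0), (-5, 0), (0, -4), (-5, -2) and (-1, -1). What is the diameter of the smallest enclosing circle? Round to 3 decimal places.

The minimum enclosing circle of a finite set is fixed by two of the points (as a diameter) or three (as a circumcircle).
The farthest pair is (-6, 0)–(0, -4) with squared distance 52. The circle on this segment as diameter has centre (-3, -2) and r² = 52/4 = 13.
Check (-5, 0): distance² to centre = 8 ≤ 13, so it lies inside.
All remaining points lie in this disk, and no smaller disk contains both endpoints, so this is the minimum enclosing circle.
Diameter = 2r = 2√13 ≈ 7.211.

7.211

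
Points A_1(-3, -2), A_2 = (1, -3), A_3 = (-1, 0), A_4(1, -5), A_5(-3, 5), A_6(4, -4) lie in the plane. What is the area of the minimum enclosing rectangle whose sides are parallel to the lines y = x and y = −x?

In coordinates u = x + y, v = x − y the rectangle is axis-aligned; the map (x,y)→(u,v) scales areas by 2.
u-values: -5, -2, -1, -4, 2, 0; range = 2 − (-5) = 7.
v-values: -1, 4, -1, 6, -8, 8; range = 8 − (-8) = 16.
Area = (7 × 16) / 2 = 56.

56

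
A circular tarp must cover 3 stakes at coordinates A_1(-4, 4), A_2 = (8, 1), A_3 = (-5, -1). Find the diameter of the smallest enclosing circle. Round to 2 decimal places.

13.17

Side lengths²: A_1A_2² = 153, A_1A_3² = 26, A_2A_3² = 173.
Since A_2A_3² = 173 < 153 + 26 = 179, the triangle is acute, so the smallest enclosing circle is the circumcircle.
Circumcentre = (61/42, 13/42), r² = 38233/882.
Diameter = 2r = 2√(38233/882) ≈ 13.17.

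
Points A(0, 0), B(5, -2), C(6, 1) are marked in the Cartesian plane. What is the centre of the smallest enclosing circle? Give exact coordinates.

(103/34, 11/34)

Side lengths²: AB² = 29, AC² = 37, BC² = 10.
Since AC² = 37 < 29 + 10 = 39, the triangle is acute, so the smallest enclosing circle is the circumcircle.
Circumcentre = (103/34, 11/34), r² = 5365/578.
Centre = (103/34, 11/34).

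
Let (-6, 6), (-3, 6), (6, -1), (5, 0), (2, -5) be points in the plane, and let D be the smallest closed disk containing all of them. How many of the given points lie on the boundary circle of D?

The minimum enclosing circle of a finite set is fixed by two of the points (as a diameter) or three (as a circumcircle).
The minimum enclosing circle is determined by three boundary points: (-6, 6), (6, -1), (2, -5).
Their circumcentre is (-21/38, 59/38) with r² = 35705/722.
The farthest remaining point (5, 0) is at distance² 24001/722 ≤ 35705/722.
The points at distance exactly r from the centre are (-6, 6), (6, -1), (2, -5) — 3 points.

3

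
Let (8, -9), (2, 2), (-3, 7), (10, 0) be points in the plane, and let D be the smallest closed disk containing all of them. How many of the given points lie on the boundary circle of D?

2

A smallest enclosing disk is always determined by at most three of the input points on its boundary.
The farthest pair is (8, -9)–(-3, 7) with squared distance 377. The circle on this segment as diameter has centre (2.5, -1) and r² = 377/4 = 94.25.
Check (2, 2): distance² to centre = 9.25 ≤ 94.25, so it lies inside.
All remaining points lie in this disk, and no smaller disk contains both endpoints, so this is the minimum enclosing circle.
The points at distance exactly r from the centre are (8, -9), (-3, 7) — 2 points.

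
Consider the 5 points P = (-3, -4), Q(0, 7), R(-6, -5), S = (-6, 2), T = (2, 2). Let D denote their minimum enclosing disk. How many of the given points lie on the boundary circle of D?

2

The minimum enclosing circle of a finite set is fixed by two of the points (as a diameter) or three (as a circumcircle).
The farthest pair is Q–R with squared distance 180. The circle on this segment as diameter has centre (-3, 1) and r² = 180/4 = 45.
Check P: distance² to centre = 25 ≤ 45, so it lies inside.
All remaining points lie in this disk, and no smaller disk contains both endpoints, so this is the minimum enclosing circle.
The points at distance exactly r from the centre are Q, R — 2 points.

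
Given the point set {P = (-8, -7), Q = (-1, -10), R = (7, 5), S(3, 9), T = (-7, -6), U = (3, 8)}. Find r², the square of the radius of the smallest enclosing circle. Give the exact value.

98.02

A smallest enclosing disk is always determined by at most three of the input points on its boundary.
The minimum enclosing circle is determined by three boundary points: P, Q, S.
Their circumcentre is (-0.9, -0.1) with r² = 98.02.
The farthest remaining point R is at distance² 88.42 ≤ 98.02.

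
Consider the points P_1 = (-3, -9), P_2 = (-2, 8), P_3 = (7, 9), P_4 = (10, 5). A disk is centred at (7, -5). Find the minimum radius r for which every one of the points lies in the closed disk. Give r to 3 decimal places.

15.811

The required radius is the distance from (7, -5) to the farthest point.
Squared distances: 116, 250, 196, 109.
Maximum is 250, attained at P_2.
r = √250 ≈ 15.811.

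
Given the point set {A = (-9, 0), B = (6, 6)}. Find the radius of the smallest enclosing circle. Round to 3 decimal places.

8.078

The smallest circle enclosing two points has them as diameter endpoints.
Centre = midpoint = (-1.5, 3); r² = |AB|²/4 = 261/4 = 65.25.
r = √(65.25) ≈ 8.078.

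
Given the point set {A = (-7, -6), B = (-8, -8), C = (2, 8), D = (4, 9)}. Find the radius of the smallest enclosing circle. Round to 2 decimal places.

10.40

The minimum enclosing circle of a finite set is fixed by two of the points (as a diameter) or three (as a circumcircle).
The farthest pair is B–D with squared distance 433. The circle on this segment as diameter has centre (-2, 0.5) and r² = 433/4 = 108.25.
Check A: distance² to centre = 67.25 ≤ 108.25, so it lies inside.
All remaining points lie in this disk, and no smaller disk contains both endpoints, so this is the minimum enclosing circle.
r = √(108.25) ≈ 10.40.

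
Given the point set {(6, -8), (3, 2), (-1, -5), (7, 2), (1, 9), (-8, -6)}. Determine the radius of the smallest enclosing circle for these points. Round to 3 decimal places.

9.613

The minimum enclosing circle is determined by three boundary points: (6, -8), (1, 9), (-8, -6).
Their circumcentre is (-3/38, -21/38) with r² = 66725/722.
The farthest remaining point (7, 2) is at distance² 40885/722 ≤ 66725/722.
r = √(66725/722) ≈ 9.613.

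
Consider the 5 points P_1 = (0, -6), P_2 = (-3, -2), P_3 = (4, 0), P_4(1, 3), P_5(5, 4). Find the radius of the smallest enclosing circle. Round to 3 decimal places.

The minimum enclosing circle of a finite set is fixed by two of the points (as a diameter) or three (as a circumcircle).
The farthest pair is P_1–P_5 with squared distance 125. The circle on this segment as diameter has centre (2.5, -1) and r² = 125/4 = 31.25.
Check P_2: distance² to centre = 31.25 ≤ 31.25, so it lies inside.
All remaining points lie in this disk, and no smaller disk contains both endpoints, so this is the minimum enclosing circle.
r = √(31.25) ≈ 5.590.

5.590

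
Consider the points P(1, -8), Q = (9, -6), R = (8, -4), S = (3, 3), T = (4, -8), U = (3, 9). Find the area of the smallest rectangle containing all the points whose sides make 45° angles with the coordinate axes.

In coordinates u = x + y, v = x − y the rectangle is axis-aligned; the map (x,y)→(u,v) scales areas by 2.
u-values: -7, 3, 4, 6, -4, 12; range = 12 − (-7) = 19.
v-values: 9, 15, 12, 0, 12, -6; range = 15 − (-6) = 21.
Area = (19 × 21) / 2 = 199.5.

199.5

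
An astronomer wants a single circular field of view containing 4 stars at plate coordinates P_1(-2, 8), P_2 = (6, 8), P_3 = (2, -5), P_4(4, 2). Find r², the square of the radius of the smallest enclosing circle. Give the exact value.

34225/676

A smallest enclosing disk is always determined by at most three of the input points on its boundary.
The minimum enclosing circle is determined by three boundary points: P_1, P_2, P_3.
Their circumcentre is (2, 55/26) with r² = 34225/676.
The farthest remaining point P_4 is at distance² 2713/676 ≤ 34225/676.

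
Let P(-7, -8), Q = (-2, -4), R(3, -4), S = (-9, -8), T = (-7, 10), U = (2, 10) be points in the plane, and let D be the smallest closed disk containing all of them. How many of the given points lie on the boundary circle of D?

By Welzl's lemma the MEC is supported by two points (diametrically opposite) or three points (on a circumcircle).
The farthest pair is S–U with squared distance 445. The circle on this segment as diameter has centre (-3.5, 1) and r² = 445/4 = 111.25.
Check P: distance² to centre = 93.25 ≤ 111.25, so it lies inside.
All remaining points lie in this disk, and no smaller disk contains both endpoints, so this is the minimum enclosing circle.
The points at distance exactly r from the centre are S, U — 2 points.

2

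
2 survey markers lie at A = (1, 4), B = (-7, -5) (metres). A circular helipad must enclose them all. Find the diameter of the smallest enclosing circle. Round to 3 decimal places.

12.042

The smallest circle enclosing two points has them as diameter endpoints.
Centre = midpoint = (-3, -0.5); r² = |AB|²/4 = 145/4 = 36.25.
Diameter = 2r = 2√(36.25) ≈ 12.042.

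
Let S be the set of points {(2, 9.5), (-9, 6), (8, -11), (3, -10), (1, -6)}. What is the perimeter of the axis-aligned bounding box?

75

Width = max x − min x = 8 − (-9) = 17.
Height = max y − min y = 9.5 − (-11) = 20.5.
Perimeter = 2(17 + 20.5) = 75.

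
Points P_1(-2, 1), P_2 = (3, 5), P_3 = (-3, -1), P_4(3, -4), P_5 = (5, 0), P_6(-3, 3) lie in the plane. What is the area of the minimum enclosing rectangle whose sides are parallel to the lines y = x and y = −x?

78

In coordinates u = x + y, v = x − y the rectangle is axis-aligned; the map (x,y)→(u,v) scales areas by 2.
u-values: -1, 8, -4, -1, 5, 0; range = 8 − (-4) = 12.
v-values: -3, -2, -2, 7, 5, -6; range = 7 − (-6) = 13.
Area = (12 × 13) / 2 = 78.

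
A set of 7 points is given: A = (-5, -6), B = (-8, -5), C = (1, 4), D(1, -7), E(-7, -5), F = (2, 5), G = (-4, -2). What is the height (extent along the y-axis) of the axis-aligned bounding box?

12

max y = 5, min y = -7, so height = 12.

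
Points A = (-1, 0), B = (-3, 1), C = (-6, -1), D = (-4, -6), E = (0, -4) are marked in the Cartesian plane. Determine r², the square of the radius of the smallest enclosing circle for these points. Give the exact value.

By Welzl's lemma the MEC is supported by two points (diametrically opposite) or three points (on a circumcircle).
The minimum enclosing circle is determined by three boundary points: B, D, E.
Their circumcentre is (-42/13, -33/13) with r² = 2125/169.
The farthest remaining point A is at distance² 1930/169 ≤ 2125/169.

2125/169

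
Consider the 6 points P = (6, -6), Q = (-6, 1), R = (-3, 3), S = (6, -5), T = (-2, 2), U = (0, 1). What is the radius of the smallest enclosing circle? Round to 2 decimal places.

By Welzl's lemma the MEC is supported by two points (diametrically opposite) or three points (on a circumcircle).
The farthest pair is P–Q with squared distance 193. The circle on this segment as diameter has centre (0, -2.5) and r² = 193/4 = 48.25.
Check R: distance² to centre = 39.25 ≤ 48.25, so it lies inside.
All remaining points lie in this disk, and no smaller disk contains both endpoints, so this is the minimum enclosing circle.
r = √(48.25) ≈ 6.95.

6.95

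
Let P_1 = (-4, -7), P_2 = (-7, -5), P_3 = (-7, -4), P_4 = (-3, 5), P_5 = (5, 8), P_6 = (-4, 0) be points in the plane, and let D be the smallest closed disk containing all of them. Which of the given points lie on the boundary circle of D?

By Welzl's lemma the MEC is supported by two points (diametrically opposite) or three points (on a circumcircle).
The minimum enclosing circle is determined by three boundary points: P_1, P_2, P_5.
Their circumcentre is (-29/42, 17/14) with r² = 69173/882.
The farthest remaining point P_3 is at distance² 59093/882 ≤ 69173/882.
The points at distance exactly r from the centre are P_1, P_2, P_5 — 3 points.

P_1, P_2, P_5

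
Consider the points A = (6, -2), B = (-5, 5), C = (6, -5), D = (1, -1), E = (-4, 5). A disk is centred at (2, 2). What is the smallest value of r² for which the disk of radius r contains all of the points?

The required radius is the distance from (2, 2) to the farthest point.
Squared distances: 32, 58, 65, 10, 45.
Maximum is 65, attained at C.

65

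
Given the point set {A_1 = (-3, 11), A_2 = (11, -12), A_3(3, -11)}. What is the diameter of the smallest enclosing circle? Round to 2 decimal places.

Side lengths²: A_1A_2² = 725, A_1A_3² = 520, A_2A_3² = 65.
Since A_1A_2² = 725 ≥ 520 + 65 = 585, the angle opposite A_1A_2 is not acute, so the smallest enclosing circle has A_1A_2 as diameter.
Centre = midpoint of A_1A_2 = (4, -0.5), r² = 725/4 = 181.25.
Diameter = 2r = 2√(181.25) ≈ 26.93.

26.93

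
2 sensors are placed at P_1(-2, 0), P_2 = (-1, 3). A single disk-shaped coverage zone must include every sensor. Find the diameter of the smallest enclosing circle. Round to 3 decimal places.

3.162

The smallest circle enclosing two points has them as diameter endpoints.
Centre = midpoint = (-1.5, 1.5); r² = |P_1P_2|²/4 = 10/4 = 2.5.
Diameter = 2r = 2√(2.5) ≈ 3.162.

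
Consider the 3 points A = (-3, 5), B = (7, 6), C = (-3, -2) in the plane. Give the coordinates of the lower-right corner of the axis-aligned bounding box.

x-range [-3, 7], y-range [-2, 6].
The lower-right corner is (7, -2).

(7, -2)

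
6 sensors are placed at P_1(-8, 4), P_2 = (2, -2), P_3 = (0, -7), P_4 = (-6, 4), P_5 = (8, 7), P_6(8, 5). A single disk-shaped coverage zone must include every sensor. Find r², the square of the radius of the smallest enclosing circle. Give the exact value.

By Welzl's lemma the MEC is supported by two points (diametrically opposite) or three points (on a circumcircle).
The minimum enclosing circle is determined by three boundary points: P_1, P_3, P_5.
Their circumcentre is (0.675, 1.9) with r² = 79.665625.
The farthest remaining point P_6 is at distance² 63.265625 ≤ 79.665625.

79.665625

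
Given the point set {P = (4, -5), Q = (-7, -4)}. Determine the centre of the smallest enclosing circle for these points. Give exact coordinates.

The smallest circle enclosing two points has them as diameter endpoints.
Centre = midpoint = (-1.5, -4.5); r² = |PQ|²/4 = 122/4 = 30.5.
Centre = (-1.5, -4.5).

(-1.5, -4.5)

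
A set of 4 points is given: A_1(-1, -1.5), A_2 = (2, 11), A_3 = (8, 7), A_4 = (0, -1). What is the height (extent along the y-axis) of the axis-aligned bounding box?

max y = 11, min y = -1.5, so height = 12.5.

12.5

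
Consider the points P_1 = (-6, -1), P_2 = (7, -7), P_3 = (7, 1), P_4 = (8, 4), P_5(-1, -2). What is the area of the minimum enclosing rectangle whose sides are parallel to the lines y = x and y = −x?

180.5

In coordinates u = x + y, v = x − y the rectangle is axis-aligned; the map (x,y)→(u,v) scales areas by 2.
u-values: -7, 0, 8, 12, -3; range = 12 − (-7) = 19.
v-values: -5, 14, 6, 4, 1; range = 14 − (-5) = 19.
Area = (19 × 19) / 2 = 180.5.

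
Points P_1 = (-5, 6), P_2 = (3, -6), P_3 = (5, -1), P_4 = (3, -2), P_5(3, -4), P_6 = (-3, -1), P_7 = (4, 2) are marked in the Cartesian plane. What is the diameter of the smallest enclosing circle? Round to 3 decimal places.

14.422

A smallest enclosing disk is always determined by at most three of the input points on its boundary.
The farthest pair is P_1–P_2 with squared distance 208. The circle on this segment as diameter has centre (-1, 0) and r² = 208/4 = 52.
Check P_3: distance² to centre = 37 ≤ 52, so it lies inside.
All remaining points lie in this disk, and no smaller disk contains both endpoints, so this is the minimum enclosing circle.
Diameter = 2r = 2√52 ≈ 14.422.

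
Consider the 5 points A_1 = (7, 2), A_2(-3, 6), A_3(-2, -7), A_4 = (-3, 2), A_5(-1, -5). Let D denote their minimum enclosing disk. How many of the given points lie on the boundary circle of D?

The minimum enclosing circle is determined by three boundary points: A_1, A_2, A_3.
Their circumcentre is (2/7, -2/7) with r² = 2465/49.
The farthest remaining point A_5 is at distance² 1170/49 ≤ 2465/49.
The points at distance exactly r from the centre are A_1, A_2, A_3 — 3 points.

3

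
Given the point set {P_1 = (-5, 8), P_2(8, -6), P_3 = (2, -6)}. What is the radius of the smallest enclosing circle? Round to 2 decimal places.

Side lengths²: P_1P_2² = 365, P_1P_3² = 245, P_2P_3² = 36.
Since P_1P_2² = 365 ≥ 245 + 36 = 281, the angle opposite P_1P_2 is not acute, so the smallest enclosing circle has P_1P_2 as diameter.
Centre = midpoint of P_1P_2 = (1.5, 1), r² = 365/4 = 91.25.
r = √(91.25) ≈ 9.55.

9.55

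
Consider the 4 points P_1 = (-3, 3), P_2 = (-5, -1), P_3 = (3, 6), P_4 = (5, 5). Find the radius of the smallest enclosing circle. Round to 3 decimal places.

5.831

The minimum enclosing circle of a finite set is fixed by two of the points (as a diameter) or three (as a circumcircle).
The farthest pair is P_2–P_4 with squared distance 136. The circle on this segment as diameter has centre (0, 2) and r² = 136/4 = 34.
Check P_1: distance² to centre = 10 ≤ 34, so it lies inside.
All remaining points lie in this disk, and no smaller disk contains both endpoints, so this is the minimum enclosing circle.
r = √34 ≈ 5.831.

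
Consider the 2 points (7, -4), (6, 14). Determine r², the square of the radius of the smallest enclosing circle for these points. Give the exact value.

81.25

The smallest circle enclosing two points has them as diameter endpoints.
Centre = midpoint = (6.5, 5); r² = |(7, -4)−(6, 14)|²/4 = 325/4 = 81.25.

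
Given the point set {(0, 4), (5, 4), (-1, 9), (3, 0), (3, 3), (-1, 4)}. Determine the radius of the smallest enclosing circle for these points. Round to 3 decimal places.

By Welzl's lemma the MEC is supported by two points (diametrically opposite) or three points (on a circumcircle).
The farthest pair is (-1, 9)–(3, 0) with squared distance 97. The circle on this segment as diameter has centre (1, 4.5) and r² = 97/4 = 24.25.
Check (0, 4): distance² to centre = 1.25 ≤ 24.25, so it lies inside.
All remaining points lie in this disk, and no smaller disk contains both endpoints, so this is the minimum enclosing circle.
r = √(24.25) ≈ 4.924.

4.924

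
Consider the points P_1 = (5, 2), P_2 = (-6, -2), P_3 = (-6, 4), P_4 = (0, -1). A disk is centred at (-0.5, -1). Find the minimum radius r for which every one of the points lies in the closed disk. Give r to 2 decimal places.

7.43

The required radius is the distance from (-0.5, -1) to the farthest point.
Squared distances: 39.25, 31.25, 55.25, 0.25.
Maximum is 55.25, attained at P_3.
r = √(55.25) ≈ 7.43.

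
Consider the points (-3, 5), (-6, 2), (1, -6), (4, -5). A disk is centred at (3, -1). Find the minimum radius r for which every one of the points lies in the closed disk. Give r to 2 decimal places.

The required radius is the distance from (3, -1) to the farthest point.
Squared distances: 72, 90, 29, 17.
Maximum is 90, attained at (-6, 2).
r = √90 ≈ 9.49.

9.49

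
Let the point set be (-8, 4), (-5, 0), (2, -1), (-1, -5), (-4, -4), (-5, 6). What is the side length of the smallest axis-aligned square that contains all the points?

11

The bounding box has width 10 and height 11.
An axis-aligned square enclosing the set must have side ≥ max(width, height).
So the minimum side is max(10, 11) = 11.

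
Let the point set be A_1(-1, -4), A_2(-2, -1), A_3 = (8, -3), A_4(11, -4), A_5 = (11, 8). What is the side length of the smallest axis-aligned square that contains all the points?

13

The bounding box has width 13 and height 12.
An axis-aligned square enclosing the set must have side ≥ max(width, height).
So the minimum side is max(13, 12) = 13.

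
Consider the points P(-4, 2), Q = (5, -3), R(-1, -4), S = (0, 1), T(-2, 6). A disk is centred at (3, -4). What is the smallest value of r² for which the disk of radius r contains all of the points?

The required radius is the distance from (3, -4) to the farthest point.
Squared distances: 85, 5, 16, 34, 125.
Maximum is 125, attained at T.

125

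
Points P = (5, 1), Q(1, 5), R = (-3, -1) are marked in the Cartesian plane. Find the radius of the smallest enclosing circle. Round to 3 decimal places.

Side lengths²: PQ² = 32, PR² = 68, QR² = 52.
Since PR² = 68 < 52 + 32 = 84, the triangle is acute, so the smallest enclosing circle is the circumcircle.
Circumcentre = (0.8, 0.8), r² = 17.68.
r = √(17.68) ≈ 4.205.

4.205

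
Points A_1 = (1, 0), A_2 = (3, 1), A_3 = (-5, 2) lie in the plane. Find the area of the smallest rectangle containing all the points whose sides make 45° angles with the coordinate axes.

31.5

In coordinates u = x + y, v = x − y the rectangle is axis-aligned; the map (x,y)→(u,v) scales areas by 2.
u-values: 1, 4, -3; range = 4 − (-3) = 7.
v-values: 1, 2, -7; range = 2 − (-7) = 9.
Area = (7 × 9) / 2 = 31.5.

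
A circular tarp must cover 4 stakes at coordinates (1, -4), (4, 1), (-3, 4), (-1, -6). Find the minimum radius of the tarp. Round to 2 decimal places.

5.22

The minimum enclosing circle is determined by three boundary points: (4, 1), (-3, 4), (-1, -6).
Their circumcentre is (-0.90625, -0.78125) with r² = 27.244140625.
The farthest remaining point (1, -4) is at distance² 13.994140625 ≤ 27.244140625.
r = √(27.244140625) ≈ 5.22.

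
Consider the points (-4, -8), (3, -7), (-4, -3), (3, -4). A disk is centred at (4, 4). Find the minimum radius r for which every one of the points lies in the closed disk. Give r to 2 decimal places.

The required radius is the distance from (4, 4) to the farthest point.
Squared distances: 208, 122, 113, 65.
Maximum is 208, attained at (-4, -8).
r = √208 ≈ 14.42.

14.42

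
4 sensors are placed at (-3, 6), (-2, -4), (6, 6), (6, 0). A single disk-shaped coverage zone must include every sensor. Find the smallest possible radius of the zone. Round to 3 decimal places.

The minimum enclosing circle is determined by three boundary points: (-3, 6), (-2, -4), (6, 6).
Their circumcentre is (1.5, 1.4) with r² = 41.41.
The farthest remaining point (6, 0) is at distance² 22.21 ≤ 41.41.
r = √(41.41) ≈ 6.435.

6.435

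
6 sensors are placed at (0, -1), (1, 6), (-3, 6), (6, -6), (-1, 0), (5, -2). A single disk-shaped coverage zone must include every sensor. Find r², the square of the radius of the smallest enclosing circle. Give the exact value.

56.25

A smallest enclosing disk is always determined by at most three of the input points on its boundary.
The farthest pair is (-3, 6)–(6, -6) with squared distance 225. The circle on this segment as diameter has centre (1.5, 0) and r² = 225/4 = 56.25.
Check (0, -1): distance² to centre = 3.25 ≤ 56.25, so it lies inside.
All remaining points lie in this disk, and no smaller disk contains both endpoints, so this is the minimum enclosing circle.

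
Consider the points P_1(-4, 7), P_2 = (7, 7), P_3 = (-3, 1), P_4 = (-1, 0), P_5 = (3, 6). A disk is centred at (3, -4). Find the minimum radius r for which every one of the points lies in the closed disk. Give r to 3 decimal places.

The required radius is the distance from (3, -4) to the farthest point.
Squared distances: 170, 137, 61, 32, 100.
Maximum is 170, attained at P_1.
r = √170 ≈ 13.038.

13.038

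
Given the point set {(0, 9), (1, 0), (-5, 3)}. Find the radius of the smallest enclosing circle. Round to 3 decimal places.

4.651

Call the three points A, B, C in the order given.
Side lengths²: AB² = 82, AC² = 61, BC² = 45.
Since AB² = 82 < 61 + 45 = 106, the triangle is acute, so the smallest enclosing circle is the circumcircle.
Circumcentre = (-19/34, 149/34), r² = 12505/578.
r = √(12505/578) ≈ 4.651.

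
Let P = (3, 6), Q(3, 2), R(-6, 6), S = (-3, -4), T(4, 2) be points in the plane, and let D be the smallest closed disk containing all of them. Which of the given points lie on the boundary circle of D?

By Welzl's lemma the MEC is supported by two points (diametrically opposite) or three points (on a circumcircle).
The minimum enclosing circle is determined by three boundary points: P, R, S.
Their circumcentre is (-1.5, 1.9) with r² = 37.06.
The farthest remaining point T is at distance² 30.26 ≤ 37.06.
The points at distance exactly r from the centre are P, R, S — 3 points.

P, R, S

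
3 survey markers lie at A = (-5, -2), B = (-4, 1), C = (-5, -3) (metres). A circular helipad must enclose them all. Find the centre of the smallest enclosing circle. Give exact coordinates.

Side lengths²: AB² = 10, AC² = 1, BC² = 17.
Since BC² = 17 ≥ 10 + 1 = 11, the angle opposite BC is not acute, so the smallest enclosing circle has BC as diameter.
Centre = midpoint of BC = (-4.5, -1), r² = 17/4 = 4.25.
Centre = (-4.5, -1).

(-4.5, -1)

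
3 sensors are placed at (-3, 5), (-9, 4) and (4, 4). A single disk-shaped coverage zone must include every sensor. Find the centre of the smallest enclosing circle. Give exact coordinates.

(-2.5, 4)

Call the three points A, B, C in the order given.
Side lengths²: AB² = 37, AC² = 50, BC² = 169.
Since BC² = 169 ≥ 50 + 37 = 87, the angle opposite BC is not acute, so the smallest enclosing circle has BC as diameter.
Centre = midpoint of BC = (-2.5, 4), r² = 169/4 = 42.25.
Centre = (-2.5, 4).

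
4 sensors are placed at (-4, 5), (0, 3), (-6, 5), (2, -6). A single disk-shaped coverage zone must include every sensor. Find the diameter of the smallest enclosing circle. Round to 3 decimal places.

The farthest pair is (-6, 5)–(2, -6) with squared distance 185. The circle on this segment as diameter has centre (-2, -0.5) and r² = 185/4 = 46.25.
Check (-4, 5): distance² to centre = 34.25 ≤ 46.25, so it lies inside.
All remaining points lie in this disk, and no smaller disk contains both endpoints, so this is the minimum enclosing circle.
Diameter = 2r = 2√(46.25) ≈ 13.601.

13.601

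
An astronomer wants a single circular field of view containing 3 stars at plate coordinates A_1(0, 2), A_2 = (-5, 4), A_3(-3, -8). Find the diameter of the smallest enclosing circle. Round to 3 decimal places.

Side lengths²: A_1A_2² = 29, A_1A_3² = 109, A_2A_3² = 148.
Since A_2A_3² = 148 ≥ 109 + 29 = 138, the angle opposite A_2A_3 is not acute, so the smallest enclosing circle has A_2A_3 as diameter.
Centre = midpoint of A_2A_3 = (-4, -2), r² = 148/4 = 37.
Diameter = 2r = 2√37 ≈ 12.166.

12.166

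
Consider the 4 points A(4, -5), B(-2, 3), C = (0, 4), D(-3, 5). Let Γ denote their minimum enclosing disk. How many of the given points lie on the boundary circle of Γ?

The minimum enclosing circle of a finite set is fixed by two of the points (as a diameter) or three (as a circumcircle).
The farthest pair is A–D with squared distance 149. The circle on this segment as diameter has centre (0.5, 0) and r² = 149/4 = 37.25.
Check B: distance² to centre = 15.25 ≤ 37.25, so it lies inside.
All remaining points lie in this disk, and no smaller disk contains both endpoints, so this is the minimum enclosing circle.
The points at distance exactly r from the centre are A, D — 2 points.

2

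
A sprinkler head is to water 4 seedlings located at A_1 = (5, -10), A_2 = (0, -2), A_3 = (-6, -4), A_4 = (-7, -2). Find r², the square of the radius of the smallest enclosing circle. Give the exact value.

52

The minimum enclosing circle of a finite set is fixed by two of the points (as a diameter) or three (as a circumcircle).
The farthest pair is A_1–A_4 with squared distance 208. The circle on this segment as diameter has centre (-1, -6) and r² = 208/4 = 52.
Check A_2: distance² to centre = 17 ≤ 52, so it lies inside.
All remaining points lie in this disk, and no smaller disk contains both endpoints, so this is the minimum enclosing circle.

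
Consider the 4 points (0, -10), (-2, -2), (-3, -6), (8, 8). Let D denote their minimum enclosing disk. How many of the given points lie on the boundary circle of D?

The minimum enclosing circle of a finite set is fixed by two of the points (as a diameter) or three (as a circumcircle).
The farthest pair is (0, -10)–(8, 8) with squared distance 388. The circle on this segment as diameter has centre (4, -1) and r² = 388/4 = 97.
Check (-2, -2): distance² to centre = 37 ≤ 97, so it lies inside.
All remaining points lie in this disk, and no smaller disk contains both endpoints, so this is the minimum enclosing circle.
The points at distance exactly r from the centre are (0, -10), (8, 8) — 2 points.

2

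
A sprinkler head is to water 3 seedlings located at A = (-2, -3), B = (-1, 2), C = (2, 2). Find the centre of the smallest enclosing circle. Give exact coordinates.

(0, -0.5)

Side lengths²: AB² = 26, AC² = 41, BC² = 9.
Since AC² = 41 ≥ 26 + 9 = 35, the angle opposite AC is not acute, so the smallest enclosing circle has AC as diameter.
Centre = midpoint of AC = (0, -0.5), r² = 41/4 = 10.25.
Centre = (0, -0.5).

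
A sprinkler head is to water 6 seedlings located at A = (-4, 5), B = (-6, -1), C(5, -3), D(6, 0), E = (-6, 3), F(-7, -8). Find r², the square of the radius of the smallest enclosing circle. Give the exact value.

A smallest enclosing disk is always determined by at most three of the input points on its boundary.
The minimum enclosing circle is determined by three boundary points: A, D, F.
Their circumcentre is (-85/58, -141/58) with r² = 103685/1682.
The farthest remaining point E is at distance² 84197/1682 ≤ 103685/1682.

103685/1682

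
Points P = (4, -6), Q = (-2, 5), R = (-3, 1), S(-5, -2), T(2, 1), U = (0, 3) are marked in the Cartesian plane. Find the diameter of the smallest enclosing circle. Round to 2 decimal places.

A smallest enclosing disk is always determined by at most three of the input points on its boundary.
The farthest pair is P–Q with squared distance 157. The circle on this segment as diameter has centre (1, -0.5) and r² = 157/4 = 39.25.
Check R: distance² to centre = 18.25 ≤ 39.25, so it lies inside.
All remaining points lie in this disk, and no smaller disk contains both endpoints, so this is the minimum enclosing circle.
Diameter = 2r = 2√(39.25) ≈ 12.53.

12.53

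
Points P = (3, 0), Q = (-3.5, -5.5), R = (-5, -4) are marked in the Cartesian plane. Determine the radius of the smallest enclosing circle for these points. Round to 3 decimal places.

4.472

Side lengths²: PQ² = 72.5, PR² = 80, QR² = 4.5.
Since PR² = 80 ≥ 72.5 + 4.5 = 77, the angle opposite PR is not acute, so the smallest enclosing circle has PR as diameter.
Centre = midpoint of PR = (-1, -2), r² = 80/4 = 20.
r = √20 ≈ 4.472.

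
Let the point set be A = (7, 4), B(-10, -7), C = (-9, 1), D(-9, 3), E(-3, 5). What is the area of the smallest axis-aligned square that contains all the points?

The bounding box has width 17 and height 12.
An axis-aligned square enclosing the set must have side ≥ max(width, height).
So the minimum side is max(17, 12) = 17.
Area = 17² = 289.

289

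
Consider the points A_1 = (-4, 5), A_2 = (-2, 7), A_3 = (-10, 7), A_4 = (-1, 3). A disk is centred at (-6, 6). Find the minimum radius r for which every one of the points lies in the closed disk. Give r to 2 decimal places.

The required radius is the distance from (-6, 6) to the farthest point.
Squared distances: 5, 17, 17, 34.
Maximum is 34, attained at A_4.
r = √34 ≈ 5.83.

5.83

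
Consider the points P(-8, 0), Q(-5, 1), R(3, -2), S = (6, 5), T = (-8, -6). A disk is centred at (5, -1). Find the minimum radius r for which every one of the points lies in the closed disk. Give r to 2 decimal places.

The required radius is the distance from (5, -1) to the farthest point.
Squared distances: 170, 104, 5, 37, 194.
Maximum is 194, attained at T.
r = √194 ≈ 13.93.

13.93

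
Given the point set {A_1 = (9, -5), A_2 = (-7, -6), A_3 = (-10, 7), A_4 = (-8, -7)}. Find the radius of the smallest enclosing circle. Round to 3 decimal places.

11.236

The minimum enclosing circle of a finite set is fixed by two of the points (as a diameter) or three (as a circumcircle).
The farthest pair is A_1–A_3 with squared distance 505. The circle on this segment as diameter has centre (-0.5, 1) and r² = 505/4 = 126.25.
Check A_2: distance² to centre = 91.25 ≤ 126.25, so it lies inside.
All remaining points lie in this disk, and no smaller disk contains both endpoints, so this is the minimum enclosing circle.
r = √(126.25) ≈ 11.236.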